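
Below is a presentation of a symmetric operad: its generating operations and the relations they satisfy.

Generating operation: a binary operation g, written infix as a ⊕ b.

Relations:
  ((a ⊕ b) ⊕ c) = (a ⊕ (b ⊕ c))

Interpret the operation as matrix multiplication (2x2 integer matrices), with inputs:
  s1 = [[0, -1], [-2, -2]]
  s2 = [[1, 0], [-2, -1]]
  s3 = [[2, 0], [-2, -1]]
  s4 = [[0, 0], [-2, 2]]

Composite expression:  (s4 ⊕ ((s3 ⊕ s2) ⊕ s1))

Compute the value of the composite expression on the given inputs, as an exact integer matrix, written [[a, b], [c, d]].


[[0, 0], [-4, 0]]

(s3 ⊕ s2) = [[2, 0], [0, 1]]
((s3 ⊕ s2) ⊕ s1) = [[0, -2], [-2, -2]]
(s4 ⊕ ((s3 ⊕ s2) ⊕ s1)) = [[0, 0], [-4, 0]]


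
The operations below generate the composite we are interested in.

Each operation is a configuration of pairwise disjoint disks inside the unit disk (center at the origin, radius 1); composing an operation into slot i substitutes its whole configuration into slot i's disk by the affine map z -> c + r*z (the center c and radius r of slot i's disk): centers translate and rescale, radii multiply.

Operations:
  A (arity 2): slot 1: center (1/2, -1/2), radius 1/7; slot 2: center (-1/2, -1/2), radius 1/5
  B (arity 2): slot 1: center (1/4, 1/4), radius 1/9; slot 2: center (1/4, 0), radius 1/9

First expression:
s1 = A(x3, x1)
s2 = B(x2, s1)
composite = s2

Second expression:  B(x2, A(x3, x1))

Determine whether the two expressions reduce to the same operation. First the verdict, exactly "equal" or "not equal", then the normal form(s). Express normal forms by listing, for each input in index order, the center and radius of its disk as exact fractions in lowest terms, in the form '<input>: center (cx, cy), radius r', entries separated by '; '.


equal; both compose to x1: center (7/36, -1/18), radius 1/45; x2: center (1/4, 1/4), radius 1/9; x3: center (11/36, -1/18), radius 1/63

In normal form, the first expression is x1: center (7/36, -1/18), radius 1/45; x2: center (1/4, 1/4), radius 1/9; x3: center (11/36, -1/18), radius 1/63
In normal form, the second expression is x1: center (7/36, -1/18), radius 1/45; x2: center (1/4, 1/4), radius 1/9; x3: center (11/36, -1/18), radius 1/63
One common form — equal.


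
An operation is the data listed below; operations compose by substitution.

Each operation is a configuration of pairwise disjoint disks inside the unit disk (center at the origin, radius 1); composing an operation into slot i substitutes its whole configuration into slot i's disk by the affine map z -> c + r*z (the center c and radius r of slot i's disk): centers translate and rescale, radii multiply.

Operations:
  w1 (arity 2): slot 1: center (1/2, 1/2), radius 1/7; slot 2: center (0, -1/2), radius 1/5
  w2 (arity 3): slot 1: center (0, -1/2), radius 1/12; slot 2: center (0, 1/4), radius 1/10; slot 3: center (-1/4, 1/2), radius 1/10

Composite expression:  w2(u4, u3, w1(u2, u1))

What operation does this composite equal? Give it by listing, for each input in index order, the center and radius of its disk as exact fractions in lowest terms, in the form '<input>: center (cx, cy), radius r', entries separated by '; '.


u1: center (-1/4, 9/20), radius 1/50; u2: center (-1/5, 11/20), radius 1/70; u3: center (0, 1/4), radius 1/10; u4: center (0, -1/2), radius 1/12

Affine substitution under w2: radii multiply and u-centers shift.
input u4: composing its 1 substitution step yields center (0, -1/2), radius 1/12
input u3: composing its 1 substitution step yields center (0, 1/4), radius 1/10
input u2: composing its 2 substitution steps yields center (-1/5, 11/20), radius 1/70
input u1: composing its 2 substitution steps yields center (-1/4, 9/20), radius 1/50


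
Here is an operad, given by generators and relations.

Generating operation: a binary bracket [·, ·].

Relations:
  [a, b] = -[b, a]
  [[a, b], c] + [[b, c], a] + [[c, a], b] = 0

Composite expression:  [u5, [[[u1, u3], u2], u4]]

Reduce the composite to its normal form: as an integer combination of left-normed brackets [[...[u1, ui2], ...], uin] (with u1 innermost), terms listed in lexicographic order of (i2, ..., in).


Antisymmetry and Jacobi reduce to u1-anchored left-normed brackets.
Composite bracket: [u5, [[[u1, u3], u2], u4]]
Full expansion: 16 signed words from ab - ba (2^4 = 16).
Keep just the words that open with u1:
  from u1u3u2u4u5, sign -1: term -[[[[u1, u3], u2], u4], u5]

-[[[[u1, u3], u2], u4], u5]


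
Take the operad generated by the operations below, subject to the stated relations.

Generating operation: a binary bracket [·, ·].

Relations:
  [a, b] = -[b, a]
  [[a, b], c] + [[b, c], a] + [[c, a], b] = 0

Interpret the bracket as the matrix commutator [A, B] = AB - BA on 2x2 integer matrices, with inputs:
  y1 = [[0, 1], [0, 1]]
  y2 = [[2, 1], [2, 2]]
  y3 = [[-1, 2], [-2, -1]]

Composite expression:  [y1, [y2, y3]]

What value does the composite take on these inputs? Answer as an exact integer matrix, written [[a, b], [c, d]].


[[0, 12], [0, 0]]

[y2, y3] = [[-6, 0], [0, 6]]
[y1, [y2, y3]] = [[0, 12], [0, 0]]


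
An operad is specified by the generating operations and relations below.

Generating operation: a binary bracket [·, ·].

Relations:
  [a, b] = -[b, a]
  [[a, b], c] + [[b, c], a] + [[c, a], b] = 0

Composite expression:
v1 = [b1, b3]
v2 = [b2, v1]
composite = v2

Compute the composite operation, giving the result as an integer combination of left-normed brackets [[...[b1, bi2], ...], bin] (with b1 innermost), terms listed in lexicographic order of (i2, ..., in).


A multilinear Lie element is pinned by b1-initial words (b1 innermost).
Composite bracket: [b2, [b1, b3]]
Full expansion: 4 signed words from ab - ba (2^2 = 4).
Keep just the words that open with b1:
  b1b3b2 appears with sign -1, giving the term -[[b1, b3], b2]

-[[b1, b3], b2]


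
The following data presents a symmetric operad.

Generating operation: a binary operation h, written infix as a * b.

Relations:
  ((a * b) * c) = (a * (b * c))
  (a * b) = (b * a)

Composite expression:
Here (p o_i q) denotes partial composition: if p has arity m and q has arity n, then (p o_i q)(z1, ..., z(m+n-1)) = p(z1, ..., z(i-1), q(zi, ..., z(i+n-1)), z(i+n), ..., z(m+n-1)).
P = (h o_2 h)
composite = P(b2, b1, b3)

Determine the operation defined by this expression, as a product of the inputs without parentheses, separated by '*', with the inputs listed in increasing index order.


b1 * b2 * b3

Both nesting and order wash out for h; what remains is which b's occur.
(b1 * b3) flattens to b1 * b3
(b2 * (b1 * b3)) flattens to b2 * b1 * b3
sorting the factors by input index: b1 * b2 * b3


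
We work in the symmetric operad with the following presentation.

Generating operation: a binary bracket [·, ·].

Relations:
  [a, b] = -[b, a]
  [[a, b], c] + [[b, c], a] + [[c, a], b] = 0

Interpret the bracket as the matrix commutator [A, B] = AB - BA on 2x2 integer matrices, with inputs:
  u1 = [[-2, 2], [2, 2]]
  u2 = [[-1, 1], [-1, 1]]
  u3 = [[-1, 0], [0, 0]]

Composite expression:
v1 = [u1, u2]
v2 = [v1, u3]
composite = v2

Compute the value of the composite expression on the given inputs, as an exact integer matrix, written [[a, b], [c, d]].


[u1, u2] = [[-4, 0], [-8, 4]]
[[u1, u2], u3] = [[0, 0], [8, 0]]

[[0, 0], [8, 0]]


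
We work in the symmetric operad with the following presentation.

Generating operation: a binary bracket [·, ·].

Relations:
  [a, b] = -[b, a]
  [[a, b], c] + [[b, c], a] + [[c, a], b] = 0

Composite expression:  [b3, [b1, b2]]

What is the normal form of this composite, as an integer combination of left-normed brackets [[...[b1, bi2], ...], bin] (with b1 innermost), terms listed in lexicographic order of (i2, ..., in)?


-[[b1, b2], b3]

Antisymmetry and Jacobi reduce to b1-anchored left-normed brackets.
Composite bracket: [b3, [b1, b2]]
Under [a, b] = ab - ba we get 4 signed associative words (2^2 = 4).
Collect the words opening with b1:
  b1b2b3 appears with sign -1, giving the term -[[b1, b2], b3]


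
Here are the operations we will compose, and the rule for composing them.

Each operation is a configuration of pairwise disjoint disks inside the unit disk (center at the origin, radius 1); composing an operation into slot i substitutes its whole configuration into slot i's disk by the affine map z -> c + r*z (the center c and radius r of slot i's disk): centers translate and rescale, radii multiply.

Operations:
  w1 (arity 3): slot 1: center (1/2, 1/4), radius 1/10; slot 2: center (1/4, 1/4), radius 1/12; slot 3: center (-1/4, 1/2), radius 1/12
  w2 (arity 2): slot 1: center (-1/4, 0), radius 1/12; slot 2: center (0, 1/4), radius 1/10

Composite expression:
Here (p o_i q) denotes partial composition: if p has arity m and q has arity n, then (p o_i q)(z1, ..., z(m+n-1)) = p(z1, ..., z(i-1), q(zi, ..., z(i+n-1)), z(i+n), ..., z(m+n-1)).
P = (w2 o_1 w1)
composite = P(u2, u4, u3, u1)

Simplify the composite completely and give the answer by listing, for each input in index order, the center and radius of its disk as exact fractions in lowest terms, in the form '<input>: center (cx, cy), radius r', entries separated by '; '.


Affine substitution under w2: radii multiply and u-centers shift.
input u2: composing its 2 substitution steps yields center (-5/24, 1/48), radius 1/120
input u4: composing its 2 substitution steps yields center (-11/48, 1/48), radius 1/144
input u3: composing its 2 substitution steps yields center (-13/48, 1/24), radius 1/144
input u1: composing its 1 substitution step yields center (0, 1/4), radius 1/10

u1: center (0, 1/4), radius 1/10; u2: center (-5/24, 1/48), radius 1/120; u3: center (-13/48, 1/24), radius 1/144; u4: center (-11/48, 1/48), radius 1/144


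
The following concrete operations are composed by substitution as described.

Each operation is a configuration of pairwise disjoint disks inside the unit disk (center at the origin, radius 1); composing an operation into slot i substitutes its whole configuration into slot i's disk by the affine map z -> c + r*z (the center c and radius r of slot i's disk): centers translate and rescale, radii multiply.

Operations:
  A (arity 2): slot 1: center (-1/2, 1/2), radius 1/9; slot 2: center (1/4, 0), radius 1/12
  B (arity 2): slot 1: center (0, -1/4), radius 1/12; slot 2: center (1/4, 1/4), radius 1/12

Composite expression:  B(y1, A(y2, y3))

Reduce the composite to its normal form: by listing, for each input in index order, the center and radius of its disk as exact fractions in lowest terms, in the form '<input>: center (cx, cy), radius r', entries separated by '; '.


y1: center (0, -1/4), radius 1/12; y2: center (5/24, 7/24), radius 1/108; y3: center (13/48, 1/4), radius 1/144

Only the slot chain above each y matters under B; compose those maps.
y1 passes through 1 substitution, ending at center (0, -1/4), radius 1/12
y2 passes through 2 substitutions, ending at center (5/24, 7/24), radius 1/108
y3 passes through 2 substitutions, ending at center (13/48, 1/4), radius 1/144


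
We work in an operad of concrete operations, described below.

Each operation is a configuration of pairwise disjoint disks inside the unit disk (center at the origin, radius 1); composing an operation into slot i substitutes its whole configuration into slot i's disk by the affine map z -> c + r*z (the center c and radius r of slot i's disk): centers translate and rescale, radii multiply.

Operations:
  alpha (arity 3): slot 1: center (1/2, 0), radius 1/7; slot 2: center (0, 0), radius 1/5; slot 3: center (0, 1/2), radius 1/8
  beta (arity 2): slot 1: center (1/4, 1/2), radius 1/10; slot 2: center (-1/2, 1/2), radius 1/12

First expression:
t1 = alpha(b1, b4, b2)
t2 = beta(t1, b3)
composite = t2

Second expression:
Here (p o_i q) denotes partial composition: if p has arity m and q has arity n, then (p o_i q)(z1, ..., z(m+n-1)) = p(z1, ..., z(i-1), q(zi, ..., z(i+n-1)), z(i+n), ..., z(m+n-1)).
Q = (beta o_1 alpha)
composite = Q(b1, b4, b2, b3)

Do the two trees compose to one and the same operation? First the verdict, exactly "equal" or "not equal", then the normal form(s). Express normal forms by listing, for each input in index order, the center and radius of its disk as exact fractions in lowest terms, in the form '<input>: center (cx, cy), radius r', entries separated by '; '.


equal: each reduces to b1: center (3/10, 1/2), radius 1/70; b2: center (1/4, 11/20), radius 1/80; b3: center (-1/2, 1/2), radius 1/12; b4: center (1/4, 1/2), radius 1/50

Reducing the first expression gives b1: center (3/10, 1/2), radius 1/70; b2: center (1/4, 11/20), radius 1/80; b3: center (-1/2, 1/2), radius 1/12; b4: center (1/4, 1/2), radius 1/50
Reducing the second expression gives b1: center (3/10, 1/2), radius 1/70; b2: center (1/4, 11/20), radius 1/80; b3: center (-1/2, 1/2), radius 1/12; b4: center (1/4, 1/2), radius 1/50
Identical normal forms: equal.


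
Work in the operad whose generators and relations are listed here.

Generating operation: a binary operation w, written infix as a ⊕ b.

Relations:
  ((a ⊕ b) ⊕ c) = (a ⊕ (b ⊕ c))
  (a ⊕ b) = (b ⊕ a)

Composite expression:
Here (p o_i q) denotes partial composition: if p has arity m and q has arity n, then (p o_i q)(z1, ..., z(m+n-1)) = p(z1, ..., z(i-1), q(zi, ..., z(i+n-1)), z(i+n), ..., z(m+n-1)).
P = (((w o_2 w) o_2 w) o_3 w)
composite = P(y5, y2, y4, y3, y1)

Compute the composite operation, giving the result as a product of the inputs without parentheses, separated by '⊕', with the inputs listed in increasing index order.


With w associative and commutative, the y-input set is all that matters.
(y4 ⊕ y3) spells out as y4 ⊕ y3
(y2 ⊕ (y4 ⊕ y3)) spells out as y2 ⊕ y4 ⊕ y3
((y2 ⊕ (y4 ⊕ y3)) ⊕ y1) spells out as y2 ⊕ y4 ⊕ y3 ⊕ y1
(y5 ⊕ ((y2 ⊕ (y4 ⊕ y3)) ⊕ y1)) spells out as y5 ⊕ y2 ⊕ y4 ⊕ y3 ⊕ y1
reordering the factors by index: y1 ⊕ y2 ⊕ y3 ⊕ y4 ⊕ y5

y1 ⊕ y2 ⊕ y3 ⊕ y4 ⊕ y5


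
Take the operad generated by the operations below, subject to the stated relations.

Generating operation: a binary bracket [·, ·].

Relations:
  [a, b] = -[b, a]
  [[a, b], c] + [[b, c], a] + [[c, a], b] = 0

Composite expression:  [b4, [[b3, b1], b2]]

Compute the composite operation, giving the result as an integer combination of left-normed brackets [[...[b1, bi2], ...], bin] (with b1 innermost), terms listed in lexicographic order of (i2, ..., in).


Left-normed coefficients sit on the b1-initial expansion words.
Composite bracket: [b4, [[b3, b1], b2]]
Expanding via [a, b] = ab - ba: 8 signed words (2^3 = 8).
The b1-initial words carry the normal form:
  the word b1b3b2b4 carries sign +1 and contributes +[[[b1, b3], b2], b4]

[[[b1, b3], b2], b4]


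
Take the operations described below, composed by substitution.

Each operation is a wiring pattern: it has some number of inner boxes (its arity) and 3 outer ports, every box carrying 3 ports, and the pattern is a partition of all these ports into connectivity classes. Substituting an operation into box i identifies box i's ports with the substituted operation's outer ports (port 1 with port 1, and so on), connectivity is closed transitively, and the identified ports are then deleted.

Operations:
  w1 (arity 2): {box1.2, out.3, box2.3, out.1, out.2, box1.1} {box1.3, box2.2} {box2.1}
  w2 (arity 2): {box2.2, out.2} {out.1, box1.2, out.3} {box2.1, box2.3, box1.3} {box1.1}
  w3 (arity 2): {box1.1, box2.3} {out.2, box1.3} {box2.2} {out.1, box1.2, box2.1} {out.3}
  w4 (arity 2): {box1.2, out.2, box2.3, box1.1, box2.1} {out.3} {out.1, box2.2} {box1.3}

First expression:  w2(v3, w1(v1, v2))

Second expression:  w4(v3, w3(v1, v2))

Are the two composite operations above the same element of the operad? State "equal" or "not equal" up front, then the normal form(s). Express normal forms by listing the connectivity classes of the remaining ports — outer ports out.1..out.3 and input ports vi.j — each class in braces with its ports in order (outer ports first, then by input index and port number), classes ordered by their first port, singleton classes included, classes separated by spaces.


not equal; first: {out.1, out.3, v3.2} {out.2, v1.1, v1.2, v2.3, v3.3} {v1.3, v2.2} {v2.1} {v3.1}; second: {out.1, v1.3} {out.2, v1.2, v2.1, v3.1, v3.2} {out.3} {v1.1, v2.3} {v2.2} {v3.3}

The first expression reduces to {out.1, out.3, v3.2} {out.2, v1.1, v1.2, v2.3, v3.3} {v1.3, v2.2} {v2.1} {v3.1}
The second expression reduces to {out.1, v1.3} {out.2, v1.2, v2.1, v3.1, v3.2} {out.3} {v1.1, v2.3} {v2.2} {v3.3}
Distinct normal forms: not equal.


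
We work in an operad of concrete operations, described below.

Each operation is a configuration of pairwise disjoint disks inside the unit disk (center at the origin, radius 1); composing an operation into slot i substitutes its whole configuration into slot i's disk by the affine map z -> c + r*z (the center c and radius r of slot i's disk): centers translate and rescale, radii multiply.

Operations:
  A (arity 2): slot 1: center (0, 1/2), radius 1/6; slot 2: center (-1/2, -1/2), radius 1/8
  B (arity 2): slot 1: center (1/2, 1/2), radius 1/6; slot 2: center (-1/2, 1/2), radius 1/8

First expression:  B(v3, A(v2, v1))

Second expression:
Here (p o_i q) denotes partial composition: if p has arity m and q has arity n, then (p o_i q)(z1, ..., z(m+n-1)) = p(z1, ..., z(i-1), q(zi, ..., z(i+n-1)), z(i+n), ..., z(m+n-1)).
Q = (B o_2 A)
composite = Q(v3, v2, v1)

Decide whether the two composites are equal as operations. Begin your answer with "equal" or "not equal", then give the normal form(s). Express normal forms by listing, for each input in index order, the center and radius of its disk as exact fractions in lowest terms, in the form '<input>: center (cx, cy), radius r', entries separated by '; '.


In normal form, the first expression is v1: center (-9/16, 7/16), radius 1/64; v2: center (-1/2, 9/16), radius 1/48; v3: center (1/2, 1/2), radius 1/6
In normal form, the second expression is v1: center (-9/16, 7/16), radius 1/64; v2: center (-1/2, 9/16), radius 1/48; v3: center (1/2, 1/2), radius 1/6
Both agree, so they are equal.

equal — both sides give v1: center (-9/16, 7/16), radius 1/64; v2: center (-1/2, 9/16), radius 1/48; v3: center (1/2, 1/2), radius 1/6


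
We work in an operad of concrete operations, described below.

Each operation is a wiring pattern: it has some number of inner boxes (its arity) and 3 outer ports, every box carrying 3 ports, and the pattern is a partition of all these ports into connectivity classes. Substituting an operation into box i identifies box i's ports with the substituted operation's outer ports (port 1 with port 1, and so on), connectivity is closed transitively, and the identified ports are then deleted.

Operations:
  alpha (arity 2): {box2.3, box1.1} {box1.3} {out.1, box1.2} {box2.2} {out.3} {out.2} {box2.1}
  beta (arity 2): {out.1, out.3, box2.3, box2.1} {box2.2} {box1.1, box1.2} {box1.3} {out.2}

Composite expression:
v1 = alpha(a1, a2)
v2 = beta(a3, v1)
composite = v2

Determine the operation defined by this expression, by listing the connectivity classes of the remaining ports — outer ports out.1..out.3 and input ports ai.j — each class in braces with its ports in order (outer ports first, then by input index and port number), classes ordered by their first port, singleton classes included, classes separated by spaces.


{out.1, out.3, a1.2} {out.2} {a1.1, a2.3} {a1.3} {a2.1} {a2.2} {a3.1, a3.2} {a3.3}


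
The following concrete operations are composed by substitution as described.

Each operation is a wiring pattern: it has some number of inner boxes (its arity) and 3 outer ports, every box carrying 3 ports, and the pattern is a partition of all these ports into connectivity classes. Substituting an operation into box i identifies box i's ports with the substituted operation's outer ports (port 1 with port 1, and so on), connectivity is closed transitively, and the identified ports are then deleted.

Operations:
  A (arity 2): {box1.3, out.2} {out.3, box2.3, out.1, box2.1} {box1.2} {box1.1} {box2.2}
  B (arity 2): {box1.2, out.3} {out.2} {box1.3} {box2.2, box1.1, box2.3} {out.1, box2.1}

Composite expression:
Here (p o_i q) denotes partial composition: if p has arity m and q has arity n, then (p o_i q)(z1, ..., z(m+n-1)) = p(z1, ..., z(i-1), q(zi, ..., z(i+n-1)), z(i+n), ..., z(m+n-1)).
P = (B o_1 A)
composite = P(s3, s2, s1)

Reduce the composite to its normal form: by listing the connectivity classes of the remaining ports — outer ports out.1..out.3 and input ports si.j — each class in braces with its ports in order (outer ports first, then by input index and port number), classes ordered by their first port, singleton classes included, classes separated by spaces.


Substituting into B glues patterns; closure does the rest.
stage A: inputs (s3, s2), connectivity {out.1, out.3, s2.1, s2.3} {out.2, s3.3} {s2.2} {s3.1} {s3.2}, out.j its boundary
stage B: inputs (s3, s2, s1), connectivity {out.1, s1.1} {out.2} {out.3, s3.3} {s1.2, s1.3, s2.1, s2.3} {s2.2} {s3.1} {s3.2}, out.j its boundary

{out.1, s1.1} {out.2} {out.3, s3.3} {s1.2, s1.3, s2.1, s2.3} {s2.2} {s3.1} {s3.2}


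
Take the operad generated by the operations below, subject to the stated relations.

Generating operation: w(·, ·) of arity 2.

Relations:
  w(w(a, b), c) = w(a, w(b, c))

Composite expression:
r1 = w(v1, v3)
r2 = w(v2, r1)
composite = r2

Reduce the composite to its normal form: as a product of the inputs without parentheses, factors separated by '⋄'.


Associativity of w dissolves the nesting; only the v-input order survives.
w(v1, v3) spells out as v1 ⋄ v3
w(v2, w(v1, v3)) spells out as v2 ⋄ v1 ⋄ v3

v2 ⋄ v1 ⋄ v3


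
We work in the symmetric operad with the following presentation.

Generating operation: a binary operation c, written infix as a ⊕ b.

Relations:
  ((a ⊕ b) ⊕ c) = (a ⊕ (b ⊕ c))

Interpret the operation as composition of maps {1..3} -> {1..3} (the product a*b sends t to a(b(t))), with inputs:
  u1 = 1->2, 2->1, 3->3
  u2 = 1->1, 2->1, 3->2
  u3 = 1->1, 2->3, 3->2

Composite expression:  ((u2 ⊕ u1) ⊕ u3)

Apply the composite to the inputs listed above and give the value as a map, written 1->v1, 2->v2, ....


1->1, 2->2, 3->1

(u2 ⊕ u1) = 1->1, 2->1, 3->2
((u2 ⊕ u1) ⊕ u3) = 1->1, 2->2, 3->1


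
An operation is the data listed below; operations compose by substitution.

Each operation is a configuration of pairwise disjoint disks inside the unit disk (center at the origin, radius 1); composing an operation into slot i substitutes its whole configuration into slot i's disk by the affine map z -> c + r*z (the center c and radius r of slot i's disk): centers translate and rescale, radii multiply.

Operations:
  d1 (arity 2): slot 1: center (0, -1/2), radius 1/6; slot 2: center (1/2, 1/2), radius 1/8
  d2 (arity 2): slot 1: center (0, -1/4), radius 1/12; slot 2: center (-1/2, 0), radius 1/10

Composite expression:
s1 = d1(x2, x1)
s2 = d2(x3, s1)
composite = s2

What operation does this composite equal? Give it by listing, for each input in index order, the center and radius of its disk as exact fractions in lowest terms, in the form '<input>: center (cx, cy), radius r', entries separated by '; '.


x1: center (-9/20, 1/20), radius 1/80; x2: center (-1/2, -1/20), radius 1/60; x3: center (0, -1/4), radius 1/12

Follow each x-input down from d2: c' goes to c + r*c', radius to r*r'.
input x3: composing its 1 substitution step yields center (0, -1/4), radius 1/12
input x2: composing its 2 substitution steps yields center (-1/2, -1/20), radius 1/60
input x1: composing its 2 substitution steps yields center (-9/20, 1/20), radius 1/80


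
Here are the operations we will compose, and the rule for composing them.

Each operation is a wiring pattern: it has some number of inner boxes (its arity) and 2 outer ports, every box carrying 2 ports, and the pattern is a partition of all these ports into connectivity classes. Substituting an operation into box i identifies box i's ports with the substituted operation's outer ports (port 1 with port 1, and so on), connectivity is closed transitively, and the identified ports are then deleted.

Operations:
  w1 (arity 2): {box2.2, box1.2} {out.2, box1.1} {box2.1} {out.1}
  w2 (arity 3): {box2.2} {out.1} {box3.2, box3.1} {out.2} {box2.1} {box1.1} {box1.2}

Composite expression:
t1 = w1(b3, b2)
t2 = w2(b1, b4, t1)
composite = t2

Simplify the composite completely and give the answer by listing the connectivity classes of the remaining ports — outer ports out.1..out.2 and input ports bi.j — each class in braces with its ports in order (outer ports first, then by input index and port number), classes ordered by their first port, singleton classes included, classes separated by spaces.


Two ports join when wires chain via w2-identified ports.
stage w1: inputs (b3, b2), connectivity {out.1} {out.2, b3.1} {b2.1} {b2.2, b3.2}, out.j its boundary
stage w2: inputs (b1, b4, b3, b2), connectivity {out.1} {out.2} {b1.1} {b1.2} {b2.1} {b2.2, b3.2} {b3.1} {b4.1} {b4.2}, out.j its boundary

{out.1} {out.2} {b1.1} {b1.2} {b2.1} {b2.2, b3.2} {b3.1} {b4.1} {b4.2}


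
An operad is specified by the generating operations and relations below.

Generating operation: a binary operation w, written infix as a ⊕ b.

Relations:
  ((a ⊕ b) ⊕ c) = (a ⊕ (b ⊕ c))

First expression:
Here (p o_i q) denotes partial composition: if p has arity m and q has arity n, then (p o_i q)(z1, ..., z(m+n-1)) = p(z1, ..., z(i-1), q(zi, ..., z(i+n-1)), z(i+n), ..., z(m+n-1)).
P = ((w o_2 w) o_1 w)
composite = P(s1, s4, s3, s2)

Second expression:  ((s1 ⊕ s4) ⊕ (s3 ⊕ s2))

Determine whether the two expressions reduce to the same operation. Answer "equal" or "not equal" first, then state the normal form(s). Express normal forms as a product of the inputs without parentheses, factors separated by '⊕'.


equal; both compose to s1 ⊕ s4 ⊕ s3 ⊕ s2


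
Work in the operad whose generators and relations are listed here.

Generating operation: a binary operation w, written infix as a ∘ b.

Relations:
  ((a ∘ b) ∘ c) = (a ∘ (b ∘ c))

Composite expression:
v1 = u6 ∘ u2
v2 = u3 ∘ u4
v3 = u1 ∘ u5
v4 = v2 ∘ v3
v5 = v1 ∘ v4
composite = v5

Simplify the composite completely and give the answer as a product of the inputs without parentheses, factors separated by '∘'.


Key point: w is associative — brackets drop, the u-order remains.
(u6 ∘ u2) spells out as u6 ∘ u2
(u3 ∘ u4) spells out as u3 ∘ u4
(u1 ∘ u5) spells out as u1 ∘ u5
((u3 ∘ u4) ∘ (u1 ∘ u5)) spells out as u3 ∘ u4 ∘ u1 ∘ u5
((u6 ∘ u2) ∘ ((u3 ∘ u4) ∘ (u1 ∘ u5))) spells out as u6 ∘ u2 ∘ u3 ∘ u4 ∘ u1 ∘ u5

u6 ∘ u2 ∘ u3 ∘ u4 ∘ u1 ∘ u5


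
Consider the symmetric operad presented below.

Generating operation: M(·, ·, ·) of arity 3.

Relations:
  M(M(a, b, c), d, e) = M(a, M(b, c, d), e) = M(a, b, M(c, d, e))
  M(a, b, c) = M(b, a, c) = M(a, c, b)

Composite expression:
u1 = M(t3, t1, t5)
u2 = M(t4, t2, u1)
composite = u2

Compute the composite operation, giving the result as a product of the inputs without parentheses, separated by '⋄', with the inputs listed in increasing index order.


t1 ⋄ t2 ⋄ t3 ⋄ t4 ⋄ t5

Key point: M commutes, so take the t-inputs in any fixed order.
M(t3, t1, t5) flattens to t3 ⋄ t1 ⋄ t5
M(t4, t2, M(t3, t1, t5)) flattens to t4 ⋄ t2 ⋄ t3 ⋄ t1 ⋄ t5
commutativity sorts the factors: t1 ⋄ t2 ⋄ t3 ⋄ t4 ⋄ t5


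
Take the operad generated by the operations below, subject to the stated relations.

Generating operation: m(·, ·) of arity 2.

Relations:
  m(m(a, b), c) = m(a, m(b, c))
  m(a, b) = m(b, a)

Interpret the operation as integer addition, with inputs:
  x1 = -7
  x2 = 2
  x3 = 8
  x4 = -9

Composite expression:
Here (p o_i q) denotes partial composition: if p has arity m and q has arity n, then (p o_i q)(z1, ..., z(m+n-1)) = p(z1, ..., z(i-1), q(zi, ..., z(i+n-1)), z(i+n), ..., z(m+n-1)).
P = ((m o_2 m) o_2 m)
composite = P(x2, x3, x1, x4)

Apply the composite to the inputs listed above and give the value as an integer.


-6


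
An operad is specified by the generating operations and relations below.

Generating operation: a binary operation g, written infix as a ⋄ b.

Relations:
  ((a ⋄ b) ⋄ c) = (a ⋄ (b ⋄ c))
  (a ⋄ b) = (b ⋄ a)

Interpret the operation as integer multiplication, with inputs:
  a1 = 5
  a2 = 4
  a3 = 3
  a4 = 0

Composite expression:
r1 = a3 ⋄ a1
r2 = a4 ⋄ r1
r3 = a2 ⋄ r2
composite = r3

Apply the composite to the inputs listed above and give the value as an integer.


0


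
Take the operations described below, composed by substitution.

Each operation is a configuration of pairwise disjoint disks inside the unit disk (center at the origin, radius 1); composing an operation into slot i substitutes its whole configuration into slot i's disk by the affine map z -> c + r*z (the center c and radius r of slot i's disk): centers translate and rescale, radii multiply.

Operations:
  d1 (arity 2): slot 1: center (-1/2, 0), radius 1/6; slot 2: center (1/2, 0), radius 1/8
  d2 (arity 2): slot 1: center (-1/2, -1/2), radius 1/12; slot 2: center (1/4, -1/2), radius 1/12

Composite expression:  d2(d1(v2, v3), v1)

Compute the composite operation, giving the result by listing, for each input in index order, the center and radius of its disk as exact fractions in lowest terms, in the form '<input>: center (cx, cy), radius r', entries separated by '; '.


v1: center (1/4, -1/2), radius 1/12; v2: center (-13/24, -1/2), radius 1/72; v3: center (-11/24, -1/2), radius 1/96

Below d2, radii multiply path by path; the v-disk centers shift.
input v2: composing its 2 substitution steps yields center (-13/24, -1/2), radius 1/72
input v3: composing its 2 substitution steps yields center (-11/24, -1/2), radius 1/96
input v1: composing its 1 substitution step yields center (1/4, -1/2), radius 1/12


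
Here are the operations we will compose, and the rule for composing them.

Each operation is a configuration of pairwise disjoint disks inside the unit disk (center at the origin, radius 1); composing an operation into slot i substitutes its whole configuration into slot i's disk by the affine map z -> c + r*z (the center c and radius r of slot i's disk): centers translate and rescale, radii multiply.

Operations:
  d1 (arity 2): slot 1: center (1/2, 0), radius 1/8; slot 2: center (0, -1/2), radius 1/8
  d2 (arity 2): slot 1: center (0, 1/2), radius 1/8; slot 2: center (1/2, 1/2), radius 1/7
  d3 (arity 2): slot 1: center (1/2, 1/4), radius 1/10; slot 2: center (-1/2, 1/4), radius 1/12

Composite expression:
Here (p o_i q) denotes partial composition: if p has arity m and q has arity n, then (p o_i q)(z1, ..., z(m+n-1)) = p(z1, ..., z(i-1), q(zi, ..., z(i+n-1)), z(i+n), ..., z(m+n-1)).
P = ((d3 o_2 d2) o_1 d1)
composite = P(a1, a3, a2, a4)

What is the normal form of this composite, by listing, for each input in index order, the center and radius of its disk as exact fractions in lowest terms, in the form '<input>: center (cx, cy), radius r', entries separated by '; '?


a1: center (11/20, 1/4), radius 1/80; a2: center (-1/2, 7/24), radius 1/96; a3: center (1/2, 1/5), radius 1/80; a4: center (-11/24, 7/24), radius 1/84

Nesting under d3 composes maps z -> c + r*z down each a-path.
tracing a1 down its 2-map path: center (11/20, 1/4), radius 1/80
tracing a3 down its 2-map path: center (1/2, 1/5), radius 1/80
tracing a2 down its 2-map path: center (-1/2, 7/24), radius 1/96
tracing a4 down its 2-map path: center (-11/24, 7/24), radius 1/84


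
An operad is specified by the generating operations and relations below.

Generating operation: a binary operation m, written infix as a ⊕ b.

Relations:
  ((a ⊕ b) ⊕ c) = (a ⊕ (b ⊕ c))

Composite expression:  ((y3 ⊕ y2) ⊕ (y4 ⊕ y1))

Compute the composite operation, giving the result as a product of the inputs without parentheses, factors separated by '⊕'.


y3 ⊕ y2 ⊕ y4 ⊕ y1

Every regrouping of m is equal, so read the y-inputs in written order.
(y3 ⊕ y2) collapses to y3 ⊕ y2
(y4 ⊕ y1) collapses to y4 ⊕ y1
((y3 ⊕ y2) ⊕ (y4 ⊕ y1)) collapses to y3 ⊕ y2 ⊕ y4 ⊕ y1


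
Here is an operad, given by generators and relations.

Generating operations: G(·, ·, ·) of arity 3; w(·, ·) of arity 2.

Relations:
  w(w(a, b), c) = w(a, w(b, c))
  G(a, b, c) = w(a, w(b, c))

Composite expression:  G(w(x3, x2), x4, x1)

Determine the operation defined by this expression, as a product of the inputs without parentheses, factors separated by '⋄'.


x3 ⋄ x2 ⋄ x4 ⋄ x1

The G-tree's shape is irrelevant; the x-reading-order decides.
w(x3, x2) spells out as x3 ⋄ x2
G(w(x3, x2), x4, x1) spells out as x3 ⋄ x2 ⋄ x4 ⋄ x1


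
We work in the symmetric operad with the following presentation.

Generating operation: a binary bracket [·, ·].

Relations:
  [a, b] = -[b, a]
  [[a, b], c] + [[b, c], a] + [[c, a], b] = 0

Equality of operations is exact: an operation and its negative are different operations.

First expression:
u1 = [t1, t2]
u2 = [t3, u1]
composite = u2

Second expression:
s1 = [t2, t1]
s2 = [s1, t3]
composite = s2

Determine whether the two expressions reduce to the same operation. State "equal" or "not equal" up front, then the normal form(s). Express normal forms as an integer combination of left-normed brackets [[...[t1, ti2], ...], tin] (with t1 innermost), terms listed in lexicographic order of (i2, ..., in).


equal; the common form is -[[t1, t2], t3]

The first composite normalizes to -[[t1, t2], t3]
The second composite normalizes to -[[t1, t2], t3]
Same normal form: equal.


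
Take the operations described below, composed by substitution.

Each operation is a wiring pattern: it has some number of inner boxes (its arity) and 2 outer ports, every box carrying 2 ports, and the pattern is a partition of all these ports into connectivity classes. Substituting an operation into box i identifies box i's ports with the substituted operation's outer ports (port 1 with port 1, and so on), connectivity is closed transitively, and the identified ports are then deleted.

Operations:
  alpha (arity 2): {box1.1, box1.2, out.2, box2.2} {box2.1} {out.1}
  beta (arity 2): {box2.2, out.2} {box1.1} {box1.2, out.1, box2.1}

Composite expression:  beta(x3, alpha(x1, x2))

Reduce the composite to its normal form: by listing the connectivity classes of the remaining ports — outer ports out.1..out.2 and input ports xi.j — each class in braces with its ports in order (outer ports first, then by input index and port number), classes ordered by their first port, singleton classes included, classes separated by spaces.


{out.1, x3.2} {out.2, x1.1, x1.2, x2.2} {x2.1} {x3.1}

Two ports join when wires chain via beta-identified ports.
stage alpha: inputs (x1, x2), connectivity {out.1} {out.2, x1.1, x1.2, x2.2} {x2.1}, out.j its boundary
stage beta: inputs (x3, x1, x2), connectivity {out.1, x3.2} {out.2, x1.1, x1.2, x2.2} {x2.1} {x3.1}, out.j its boundary


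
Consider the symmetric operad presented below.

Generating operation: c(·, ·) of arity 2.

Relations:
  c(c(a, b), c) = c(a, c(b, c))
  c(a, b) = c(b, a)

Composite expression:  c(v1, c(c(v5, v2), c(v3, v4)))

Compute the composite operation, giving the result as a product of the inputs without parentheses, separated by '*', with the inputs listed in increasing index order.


Both nesting and order wash out for c; what remains is which v's occur.
c(v5, v2) linearizes to v5 * v2
c(v3, v4) linearizes to v3 * v4
c(c(v5, v2), c(v3, v4)) linearizes to v5 * v2 * v3 * v4
c(v1, c(c(v5, v2), c(v3, v4))) linearizes to v1 * v5 * v2 * v3 * v4
sorting the factors by input index: v1 * v2 * v3 * v4 * v5

v1 * v2 * v3 * v4 * v5


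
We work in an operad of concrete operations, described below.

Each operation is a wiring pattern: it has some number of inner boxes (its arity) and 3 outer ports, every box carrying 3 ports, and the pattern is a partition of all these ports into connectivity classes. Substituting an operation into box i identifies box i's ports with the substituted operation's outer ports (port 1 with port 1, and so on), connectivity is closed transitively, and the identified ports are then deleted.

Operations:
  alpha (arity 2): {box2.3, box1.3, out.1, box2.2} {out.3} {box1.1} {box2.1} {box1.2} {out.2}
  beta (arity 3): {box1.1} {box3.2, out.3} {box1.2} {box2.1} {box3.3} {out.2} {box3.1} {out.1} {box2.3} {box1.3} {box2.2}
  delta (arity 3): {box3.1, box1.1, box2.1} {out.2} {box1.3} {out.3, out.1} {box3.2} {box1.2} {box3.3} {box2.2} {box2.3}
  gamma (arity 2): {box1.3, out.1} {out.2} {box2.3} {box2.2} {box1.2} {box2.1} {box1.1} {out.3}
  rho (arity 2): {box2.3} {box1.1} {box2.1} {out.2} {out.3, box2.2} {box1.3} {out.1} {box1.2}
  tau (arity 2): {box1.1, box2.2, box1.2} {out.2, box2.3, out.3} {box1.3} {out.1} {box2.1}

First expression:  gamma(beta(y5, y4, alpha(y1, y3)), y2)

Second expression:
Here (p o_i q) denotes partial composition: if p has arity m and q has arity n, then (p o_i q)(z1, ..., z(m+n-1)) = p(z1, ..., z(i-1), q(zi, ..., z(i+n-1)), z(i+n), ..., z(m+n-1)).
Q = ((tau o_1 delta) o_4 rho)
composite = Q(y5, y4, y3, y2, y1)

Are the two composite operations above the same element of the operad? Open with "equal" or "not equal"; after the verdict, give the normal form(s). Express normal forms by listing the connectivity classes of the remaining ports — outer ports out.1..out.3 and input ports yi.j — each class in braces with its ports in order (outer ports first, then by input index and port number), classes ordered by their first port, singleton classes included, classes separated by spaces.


not equal; first: {out.1} {out.2} {out.3} {y1.1} {y1.2} {y1.3, y3.2, y3.3} {y2.1} {y2.2} {y2.3} {y3.1} {y4.1} {y4.2} {y4.3} {y5.1} {y5.2} {y5.3}; second: {out.1} {out.2, out.3, y1.2} {y1.1} {y1.3} {y2.1} {y2.2} {y2.3} {y3.1, y4.1, y5.1} {y3.2} {y3.3} {y4.2} {y4.3} {y5.2} {y5.3}

Reducing the first expression gives {out.1} {out.2} {out.3} {y1.1} {y1.2} {y1.3, y3.2, y3.3} {y2.1} {y2.2} {y2.3} {y3.1} {y4.1} {y4.2} {y4.3} {y5.1} {y5.2} {y5.3}
Reducing the second expression gives {out.1} {out.2, out.3, y1.2} {y1.1} {y1.3} {y2.1} {y2.2} {y2.3} {y3.1, y4.1, y5.1} {y3.2} {y3.3} {y4.2} {y4.3} {y5.2} {y5.3}
Distinct normal forms: not equal.


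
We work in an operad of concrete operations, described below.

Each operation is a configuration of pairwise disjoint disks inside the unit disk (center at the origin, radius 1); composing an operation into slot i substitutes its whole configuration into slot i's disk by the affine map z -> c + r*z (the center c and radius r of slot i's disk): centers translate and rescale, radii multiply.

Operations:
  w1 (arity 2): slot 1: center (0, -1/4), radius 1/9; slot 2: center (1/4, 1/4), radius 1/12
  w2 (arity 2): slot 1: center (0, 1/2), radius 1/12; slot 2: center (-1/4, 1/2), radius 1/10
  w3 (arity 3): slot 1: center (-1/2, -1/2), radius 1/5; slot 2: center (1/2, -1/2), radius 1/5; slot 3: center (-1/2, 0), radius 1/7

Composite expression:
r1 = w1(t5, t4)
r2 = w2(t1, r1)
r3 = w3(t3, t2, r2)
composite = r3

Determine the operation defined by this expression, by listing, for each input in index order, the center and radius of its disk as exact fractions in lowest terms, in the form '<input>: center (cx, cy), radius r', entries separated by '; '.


t1: center (-1/2, 1/14), radius 1/84; t2: center (1/2, -1/2), radius 1/5; t3: center (-1/2, -1/2), radius 1/5; t4: center (-149/280, 3/40), radius 1/840; t5: center (-15/28, 19/280), radius 1/630

Nesting under w3 composes maps z -> c + r*z down each t-path.
t3 passes through 1 substitution, ending at center (-1/2, -1/2), radius 1/5
t2 passes through 1 substitution, ending at center (1/2, -1/2), radius 1/5
t1 passes through 2 substitutions, ending at center (-1/2, 1/14), radius 1/84
t5 passes through 3 substitutions, ending at center (-15/28, 19/280), radius 1/630
t4 passes through 3 substitutions, ending at center (-149/280, 3/40), radius 1/840


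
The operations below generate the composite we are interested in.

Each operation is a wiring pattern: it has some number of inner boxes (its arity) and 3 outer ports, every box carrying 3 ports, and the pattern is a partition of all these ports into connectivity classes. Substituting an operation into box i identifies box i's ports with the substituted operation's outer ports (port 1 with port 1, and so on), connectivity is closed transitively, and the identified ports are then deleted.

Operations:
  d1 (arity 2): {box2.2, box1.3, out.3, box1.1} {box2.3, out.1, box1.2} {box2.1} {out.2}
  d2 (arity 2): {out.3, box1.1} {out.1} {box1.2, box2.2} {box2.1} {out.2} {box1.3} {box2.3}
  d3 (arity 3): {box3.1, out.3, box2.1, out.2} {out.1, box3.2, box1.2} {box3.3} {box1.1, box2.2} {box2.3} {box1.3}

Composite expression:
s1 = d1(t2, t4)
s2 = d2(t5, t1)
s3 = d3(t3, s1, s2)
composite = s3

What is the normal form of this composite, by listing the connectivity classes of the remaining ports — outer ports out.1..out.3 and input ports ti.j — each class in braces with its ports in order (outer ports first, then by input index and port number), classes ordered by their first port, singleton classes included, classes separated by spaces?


After gluing at d3, chains via deleted ports link the t-ports.
composing d1 on (t2, t4), with out.j its own outer ports: {out.1, t2.2, t4.3} {out.2} {out.3, t2.1, t2.3, t4.2} {t4.1}
composing d2 on (t5, t1), with out.j its own outer ports: {out.1} {out.2} {out.3, t5.1} {t1.1} {t1.2, t5.2} {t1.3} {t5.3}
composing d3 on (t3, t2, t4, t5, t1), with out.j its own outer ports: {out.1, t3.2} {out.2, out.3, t2.2, t4.3} {t1.1} {t1.2, t5.2} {t1.3} {t2.1, t2.3, t4.2} {t3.1} {t3.3} {t4.1} {t5.1} {t5.3}

{out.1, t3.2} {out.2, out.3, t2.2, t4.3} {t1.1} {t1.2, t5.2} {t1.3} {t2.1, t2.3, t4.2} {t3.1} {t3.3} {t4.1} {t5.1} {t5.3}
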